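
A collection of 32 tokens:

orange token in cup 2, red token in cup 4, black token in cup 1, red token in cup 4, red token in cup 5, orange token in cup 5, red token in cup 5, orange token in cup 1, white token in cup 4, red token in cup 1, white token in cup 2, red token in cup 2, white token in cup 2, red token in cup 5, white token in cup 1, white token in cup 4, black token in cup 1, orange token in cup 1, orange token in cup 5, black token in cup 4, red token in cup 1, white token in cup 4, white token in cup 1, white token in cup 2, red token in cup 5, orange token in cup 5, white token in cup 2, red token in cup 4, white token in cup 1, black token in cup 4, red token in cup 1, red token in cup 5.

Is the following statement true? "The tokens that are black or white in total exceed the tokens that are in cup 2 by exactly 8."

True

|tokens that are black or white| = 14.
|tokens in cup 2| = 6.
The claim requires 14 − 6 (= 8) to equal 8, which holds.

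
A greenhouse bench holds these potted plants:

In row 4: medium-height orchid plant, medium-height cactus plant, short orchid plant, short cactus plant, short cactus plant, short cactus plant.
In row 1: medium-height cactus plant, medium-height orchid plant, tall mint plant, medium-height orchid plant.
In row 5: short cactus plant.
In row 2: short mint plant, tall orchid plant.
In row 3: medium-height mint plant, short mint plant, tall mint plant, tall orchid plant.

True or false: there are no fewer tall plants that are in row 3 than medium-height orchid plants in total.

False

There are 2 tall plants in row 3.
There are 3 medium-height orchid plants.
The claim requires 2 ≥ 3, which does not hold.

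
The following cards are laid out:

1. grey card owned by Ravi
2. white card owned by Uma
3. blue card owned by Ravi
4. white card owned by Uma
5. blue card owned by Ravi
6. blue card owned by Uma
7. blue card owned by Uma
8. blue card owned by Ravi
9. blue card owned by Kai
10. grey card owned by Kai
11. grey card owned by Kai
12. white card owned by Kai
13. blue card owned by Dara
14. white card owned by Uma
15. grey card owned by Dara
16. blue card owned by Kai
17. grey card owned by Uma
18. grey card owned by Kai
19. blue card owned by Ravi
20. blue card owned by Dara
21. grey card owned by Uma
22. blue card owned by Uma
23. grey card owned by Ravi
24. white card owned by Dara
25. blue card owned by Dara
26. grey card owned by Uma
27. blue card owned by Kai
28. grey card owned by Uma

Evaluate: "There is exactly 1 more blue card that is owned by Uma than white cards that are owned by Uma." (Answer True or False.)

False

|blue cards owned by Uma| = 3.
|white cards owned by Uma| = 3.
The claim requires 3 − 3 (= 0) to equal 1, which does not hold.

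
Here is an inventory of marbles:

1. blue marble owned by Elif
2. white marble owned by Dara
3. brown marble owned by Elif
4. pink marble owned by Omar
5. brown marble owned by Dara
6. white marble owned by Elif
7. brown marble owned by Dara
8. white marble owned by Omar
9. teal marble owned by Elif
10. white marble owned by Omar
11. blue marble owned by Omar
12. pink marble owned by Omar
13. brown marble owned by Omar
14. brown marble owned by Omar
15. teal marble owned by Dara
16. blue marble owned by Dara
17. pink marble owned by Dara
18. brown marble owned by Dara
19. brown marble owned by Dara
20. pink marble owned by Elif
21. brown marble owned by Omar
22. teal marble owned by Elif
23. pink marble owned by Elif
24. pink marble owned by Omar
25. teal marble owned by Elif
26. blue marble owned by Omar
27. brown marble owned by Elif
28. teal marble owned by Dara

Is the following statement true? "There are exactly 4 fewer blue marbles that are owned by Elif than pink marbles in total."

blue marbles owned by Elif: 1.
pink marbles: 6.
The claim requires 6 − 1 (= 5) to equal 4, which does not hold.

False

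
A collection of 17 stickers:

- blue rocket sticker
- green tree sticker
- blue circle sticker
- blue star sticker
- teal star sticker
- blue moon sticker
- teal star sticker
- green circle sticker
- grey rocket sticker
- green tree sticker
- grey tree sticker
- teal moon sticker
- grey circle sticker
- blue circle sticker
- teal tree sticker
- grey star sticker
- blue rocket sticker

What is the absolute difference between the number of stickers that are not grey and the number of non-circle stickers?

0

stickers that are not grey: 13. non-circle stickers: 13.
|13 − 13| = 13 − 13 = 0.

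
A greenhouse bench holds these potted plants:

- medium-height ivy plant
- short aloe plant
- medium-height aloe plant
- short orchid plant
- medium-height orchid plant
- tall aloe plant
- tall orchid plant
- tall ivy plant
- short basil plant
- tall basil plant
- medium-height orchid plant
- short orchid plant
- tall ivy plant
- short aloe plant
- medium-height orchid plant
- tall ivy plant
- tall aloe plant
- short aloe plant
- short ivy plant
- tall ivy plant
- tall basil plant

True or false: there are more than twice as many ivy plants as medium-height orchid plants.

False

ivy plants: 6.
medium-height orchid plants: 3.
The claim requires 6 > 2 × 3 = 6, which does not hold.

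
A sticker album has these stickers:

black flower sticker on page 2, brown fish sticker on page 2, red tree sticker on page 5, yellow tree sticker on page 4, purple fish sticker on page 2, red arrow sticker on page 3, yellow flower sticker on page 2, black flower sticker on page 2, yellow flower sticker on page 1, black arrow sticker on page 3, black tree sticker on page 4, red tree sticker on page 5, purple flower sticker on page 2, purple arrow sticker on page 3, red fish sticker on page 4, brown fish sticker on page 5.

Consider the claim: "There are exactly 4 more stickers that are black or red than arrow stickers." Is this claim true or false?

|stickers that are black or red| = 8.
|arrow stickers| = 3.
The claim requires 8 − 3 (= 5) to equal 4, which does not hold.

False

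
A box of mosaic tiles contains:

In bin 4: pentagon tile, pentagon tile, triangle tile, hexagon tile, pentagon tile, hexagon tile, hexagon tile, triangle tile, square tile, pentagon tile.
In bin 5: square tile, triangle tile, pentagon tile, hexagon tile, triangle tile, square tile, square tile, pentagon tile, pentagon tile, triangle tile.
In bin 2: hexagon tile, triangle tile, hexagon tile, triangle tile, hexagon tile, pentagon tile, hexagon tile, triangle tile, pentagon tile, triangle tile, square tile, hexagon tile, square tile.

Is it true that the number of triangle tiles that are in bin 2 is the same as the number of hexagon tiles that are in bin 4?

|triangle tiles in bin 2| = 4.
|hexagon tiles in bin 4| = 3.
The claim requires 4 = 3, which does not hold.

False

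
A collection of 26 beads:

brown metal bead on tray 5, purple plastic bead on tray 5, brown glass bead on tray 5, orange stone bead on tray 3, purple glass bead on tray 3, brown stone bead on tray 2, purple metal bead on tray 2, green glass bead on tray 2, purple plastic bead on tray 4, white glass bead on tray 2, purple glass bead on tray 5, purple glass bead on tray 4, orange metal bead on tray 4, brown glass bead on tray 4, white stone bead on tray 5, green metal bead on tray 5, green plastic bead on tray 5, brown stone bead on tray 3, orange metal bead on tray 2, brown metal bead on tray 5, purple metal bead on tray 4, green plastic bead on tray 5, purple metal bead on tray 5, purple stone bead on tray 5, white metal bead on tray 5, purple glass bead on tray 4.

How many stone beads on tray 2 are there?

1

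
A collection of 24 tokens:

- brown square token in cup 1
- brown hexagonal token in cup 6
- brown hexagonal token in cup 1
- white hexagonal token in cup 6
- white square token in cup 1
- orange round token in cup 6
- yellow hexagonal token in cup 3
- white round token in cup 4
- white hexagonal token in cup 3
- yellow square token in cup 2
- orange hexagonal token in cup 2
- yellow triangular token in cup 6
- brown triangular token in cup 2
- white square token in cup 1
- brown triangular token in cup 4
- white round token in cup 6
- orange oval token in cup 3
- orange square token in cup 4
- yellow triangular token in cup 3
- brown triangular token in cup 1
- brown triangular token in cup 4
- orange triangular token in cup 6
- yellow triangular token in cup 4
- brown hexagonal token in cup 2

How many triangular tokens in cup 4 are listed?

3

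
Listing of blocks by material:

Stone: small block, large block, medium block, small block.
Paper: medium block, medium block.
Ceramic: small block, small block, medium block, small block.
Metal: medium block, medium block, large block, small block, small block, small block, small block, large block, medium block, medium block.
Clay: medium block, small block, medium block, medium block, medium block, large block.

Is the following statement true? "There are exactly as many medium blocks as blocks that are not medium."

False

There are 12 medium blocks.
There are 14 blocks that are not medium.
The claim requires 12 = 14, which does not hold.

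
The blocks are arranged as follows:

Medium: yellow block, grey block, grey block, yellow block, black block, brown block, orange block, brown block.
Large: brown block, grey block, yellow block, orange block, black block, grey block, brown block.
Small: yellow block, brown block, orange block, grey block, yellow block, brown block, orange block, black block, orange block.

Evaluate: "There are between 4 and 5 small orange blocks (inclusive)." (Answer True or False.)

False

There are 3 small orange blocks.
The claim requires 4 ≤ 3 ≤ 5, which does not hold.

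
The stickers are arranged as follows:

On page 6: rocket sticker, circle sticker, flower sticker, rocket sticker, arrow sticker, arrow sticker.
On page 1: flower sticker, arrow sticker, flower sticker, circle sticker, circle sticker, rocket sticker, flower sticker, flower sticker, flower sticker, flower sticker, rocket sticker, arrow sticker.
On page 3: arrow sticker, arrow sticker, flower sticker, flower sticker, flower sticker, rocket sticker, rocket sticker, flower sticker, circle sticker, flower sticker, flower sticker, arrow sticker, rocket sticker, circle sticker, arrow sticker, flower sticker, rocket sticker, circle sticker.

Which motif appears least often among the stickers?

circle

Counts by motif: flower 14, arrow 8, rocket 8, circle 6.
The minimum is 6, held uniquely by circle.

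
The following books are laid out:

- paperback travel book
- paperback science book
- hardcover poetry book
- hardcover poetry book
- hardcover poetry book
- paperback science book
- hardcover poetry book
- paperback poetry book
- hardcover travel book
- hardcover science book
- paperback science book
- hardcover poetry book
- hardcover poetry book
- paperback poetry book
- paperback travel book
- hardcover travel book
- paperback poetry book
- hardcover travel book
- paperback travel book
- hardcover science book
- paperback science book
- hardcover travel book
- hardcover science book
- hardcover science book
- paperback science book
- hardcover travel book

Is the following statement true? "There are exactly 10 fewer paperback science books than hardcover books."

True

paperback science books: 5.
hardcover books: 15.
The claim requires 15 − 5 (= 10) to equal 10, which holds.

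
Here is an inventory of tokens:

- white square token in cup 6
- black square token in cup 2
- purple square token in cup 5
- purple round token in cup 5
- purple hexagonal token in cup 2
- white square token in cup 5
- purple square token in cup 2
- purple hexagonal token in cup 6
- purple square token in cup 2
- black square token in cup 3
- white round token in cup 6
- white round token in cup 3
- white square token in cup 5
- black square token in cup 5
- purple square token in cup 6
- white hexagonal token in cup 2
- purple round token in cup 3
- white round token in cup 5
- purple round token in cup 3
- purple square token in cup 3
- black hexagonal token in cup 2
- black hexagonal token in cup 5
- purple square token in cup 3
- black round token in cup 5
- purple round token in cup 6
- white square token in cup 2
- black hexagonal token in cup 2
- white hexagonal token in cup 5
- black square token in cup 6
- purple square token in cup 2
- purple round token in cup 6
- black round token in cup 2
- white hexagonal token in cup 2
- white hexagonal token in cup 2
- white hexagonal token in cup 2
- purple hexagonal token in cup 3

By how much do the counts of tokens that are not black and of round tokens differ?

17

tokens that are not black: 27. round tokens: 10.
|27 − 10| = 27 − 10 = 17.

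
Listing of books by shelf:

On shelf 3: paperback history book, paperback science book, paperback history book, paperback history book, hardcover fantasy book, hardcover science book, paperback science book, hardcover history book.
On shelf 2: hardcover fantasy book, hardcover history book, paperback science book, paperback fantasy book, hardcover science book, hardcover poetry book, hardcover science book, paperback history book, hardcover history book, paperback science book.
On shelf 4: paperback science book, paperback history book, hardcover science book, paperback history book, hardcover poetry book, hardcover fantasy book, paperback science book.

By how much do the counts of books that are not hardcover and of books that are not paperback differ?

1

books that are not hardcover: 13. books that are not paperback: 12.
|13 − 12| = 13 − 12 = 1.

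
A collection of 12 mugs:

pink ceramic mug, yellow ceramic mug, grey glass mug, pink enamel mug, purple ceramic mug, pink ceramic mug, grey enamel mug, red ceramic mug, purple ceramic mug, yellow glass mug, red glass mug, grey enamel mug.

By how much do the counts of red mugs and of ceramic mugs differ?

red mugs: 2. ceramic mugs: 6.
|2 − 6| = 6 − 2 = 4.

4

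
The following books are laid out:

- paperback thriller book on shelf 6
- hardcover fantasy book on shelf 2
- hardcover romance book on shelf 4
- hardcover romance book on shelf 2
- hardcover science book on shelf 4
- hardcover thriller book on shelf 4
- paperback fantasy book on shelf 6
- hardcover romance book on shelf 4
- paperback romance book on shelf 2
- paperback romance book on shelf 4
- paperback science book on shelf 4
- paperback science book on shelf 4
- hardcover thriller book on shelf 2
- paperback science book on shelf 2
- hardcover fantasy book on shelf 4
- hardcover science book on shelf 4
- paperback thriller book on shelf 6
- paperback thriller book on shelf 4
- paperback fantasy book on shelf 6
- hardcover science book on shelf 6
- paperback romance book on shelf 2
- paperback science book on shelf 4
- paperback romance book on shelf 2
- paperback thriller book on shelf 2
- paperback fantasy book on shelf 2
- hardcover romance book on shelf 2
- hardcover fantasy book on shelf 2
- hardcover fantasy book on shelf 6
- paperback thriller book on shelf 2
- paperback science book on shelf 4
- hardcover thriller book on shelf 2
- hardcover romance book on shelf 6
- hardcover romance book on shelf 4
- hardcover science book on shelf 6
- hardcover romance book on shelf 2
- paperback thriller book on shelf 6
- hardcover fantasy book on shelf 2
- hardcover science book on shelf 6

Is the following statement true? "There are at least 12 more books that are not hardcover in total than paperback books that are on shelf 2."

|books that are not hardcover| = 18.
|paperback books on shelf 2| = 7.
The claim requires 18 − 7 = 11 ≥ 12, which does not hold.

False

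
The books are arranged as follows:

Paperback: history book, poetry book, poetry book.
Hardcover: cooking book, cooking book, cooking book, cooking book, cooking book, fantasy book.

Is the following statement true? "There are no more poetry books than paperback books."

True

poetry books: 2.
paperback books: 3.
The claim requires 2 ≤ 3, which holds.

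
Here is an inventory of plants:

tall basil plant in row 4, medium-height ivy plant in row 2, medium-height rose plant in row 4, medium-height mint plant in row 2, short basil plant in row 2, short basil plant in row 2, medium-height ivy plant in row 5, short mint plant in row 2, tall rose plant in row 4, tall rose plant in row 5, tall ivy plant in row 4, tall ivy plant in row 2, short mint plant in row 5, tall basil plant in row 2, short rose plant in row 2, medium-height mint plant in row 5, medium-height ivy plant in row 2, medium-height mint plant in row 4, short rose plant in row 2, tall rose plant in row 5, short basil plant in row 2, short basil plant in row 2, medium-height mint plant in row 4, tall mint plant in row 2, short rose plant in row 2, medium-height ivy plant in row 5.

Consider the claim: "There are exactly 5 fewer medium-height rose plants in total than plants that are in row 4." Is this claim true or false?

|medium-height rose plants| = 1.
|plants in row 4| = 6.
The claim requires 6 − 1 (= 5) to equal 5, which holds.

True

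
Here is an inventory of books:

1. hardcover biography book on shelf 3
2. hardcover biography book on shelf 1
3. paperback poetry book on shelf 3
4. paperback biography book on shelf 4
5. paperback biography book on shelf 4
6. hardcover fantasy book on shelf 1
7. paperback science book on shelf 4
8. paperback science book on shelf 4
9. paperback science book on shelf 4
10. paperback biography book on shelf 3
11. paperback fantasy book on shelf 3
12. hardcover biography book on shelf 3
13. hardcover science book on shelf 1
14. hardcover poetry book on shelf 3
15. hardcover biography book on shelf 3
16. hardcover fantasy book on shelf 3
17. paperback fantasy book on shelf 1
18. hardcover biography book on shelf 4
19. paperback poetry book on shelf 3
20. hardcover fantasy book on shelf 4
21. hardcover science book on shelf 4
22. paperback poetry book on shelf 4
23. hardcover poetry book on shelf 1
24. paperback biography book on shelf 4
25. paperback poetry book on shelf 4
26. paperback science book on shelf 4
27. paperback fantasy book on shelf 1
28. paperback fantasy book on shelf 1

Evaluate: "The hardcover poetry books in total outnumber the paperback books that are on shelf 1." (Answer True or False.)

False

There are 2 hardcover poetry books.
There are 3 paperback books on shelf 1.
The claim requires 2 > 3, which does not hold.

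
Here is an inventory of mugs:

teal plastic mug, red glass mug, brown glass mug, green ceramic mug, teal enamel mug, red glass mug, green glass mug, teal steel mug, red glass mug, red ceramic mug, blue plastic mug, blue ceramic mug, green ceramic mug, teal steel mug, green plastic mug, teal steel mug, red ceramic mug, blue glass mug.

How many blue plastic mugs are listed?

1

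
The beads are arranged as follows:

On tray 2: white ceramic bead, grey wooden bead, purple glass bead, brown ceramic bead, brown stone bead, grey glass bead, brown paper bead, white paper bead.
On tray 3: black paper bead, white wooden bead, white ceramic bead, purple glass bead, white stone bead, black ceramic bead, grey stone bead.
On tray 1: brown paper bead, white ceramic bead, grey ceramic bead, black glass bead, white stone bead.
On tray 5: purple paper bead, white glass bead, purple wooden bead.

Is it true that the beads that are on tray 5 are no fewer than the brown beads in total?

|beads on tray 5| = 3.
|brown beads| = 4.
The claim requires 3 ≥ 4, which does not hold.

False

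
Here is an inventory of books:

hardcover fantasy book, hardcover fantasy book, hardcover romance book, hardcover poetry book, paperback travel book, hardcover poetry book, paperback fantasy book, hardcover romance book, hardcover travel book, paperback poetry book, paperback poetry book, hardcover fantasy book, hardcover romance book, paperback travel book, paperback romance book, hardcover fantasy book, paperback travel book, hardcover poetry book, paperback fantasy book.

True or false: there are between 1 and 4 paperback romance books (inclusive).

True

paperback romance books: 1.
The claim requires 1 ≤ 1 ≤ 4, which holds.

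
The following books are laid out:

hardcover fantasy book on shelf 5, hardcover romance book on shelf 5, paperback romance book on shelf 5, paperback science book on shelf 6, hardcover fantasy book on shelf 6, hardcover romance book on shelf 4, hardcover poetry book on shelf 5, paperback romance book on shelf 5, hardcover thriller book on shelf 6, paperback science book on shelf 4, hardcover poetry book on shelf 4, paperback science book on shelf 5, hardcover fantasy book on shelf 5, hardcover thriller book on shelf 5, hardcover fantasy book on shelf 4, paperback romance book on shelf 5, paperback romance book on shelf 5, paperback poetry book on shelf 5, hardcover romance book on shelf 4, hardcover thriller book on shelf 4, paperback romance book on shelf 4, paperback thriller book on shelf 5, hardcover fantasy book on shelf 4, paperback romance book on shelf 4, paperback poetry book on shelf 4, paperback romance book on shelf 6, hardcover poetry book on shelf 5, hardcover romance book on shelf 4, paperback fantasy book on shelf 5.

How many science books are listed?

3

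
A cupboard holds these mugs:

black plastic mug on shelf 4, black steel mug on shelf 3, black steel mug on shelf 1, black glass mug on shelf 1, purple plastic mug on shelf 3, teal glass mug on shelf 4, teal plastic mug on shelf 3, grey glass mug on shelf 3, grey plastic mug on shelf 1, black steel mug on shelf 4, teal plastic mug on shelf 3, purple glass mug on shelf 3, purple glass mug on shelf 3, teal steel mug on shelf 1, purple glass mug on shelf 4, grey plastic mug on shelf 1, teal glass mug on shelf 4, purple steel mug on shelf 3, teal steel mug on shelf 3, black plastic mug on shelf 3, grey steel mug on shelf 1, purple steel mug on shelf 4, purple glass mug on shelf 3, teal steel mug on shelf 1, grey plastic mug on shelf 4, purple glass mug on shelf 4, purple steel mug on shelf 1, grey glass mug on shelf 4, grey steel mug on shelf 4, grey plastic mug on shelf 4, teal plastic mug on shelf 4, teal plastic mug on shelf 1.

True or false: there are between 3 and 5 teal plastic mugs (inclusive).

True

teal plastic mugs: 4.
The claim requires 3 ≤ 4 ≤ 5, which holds.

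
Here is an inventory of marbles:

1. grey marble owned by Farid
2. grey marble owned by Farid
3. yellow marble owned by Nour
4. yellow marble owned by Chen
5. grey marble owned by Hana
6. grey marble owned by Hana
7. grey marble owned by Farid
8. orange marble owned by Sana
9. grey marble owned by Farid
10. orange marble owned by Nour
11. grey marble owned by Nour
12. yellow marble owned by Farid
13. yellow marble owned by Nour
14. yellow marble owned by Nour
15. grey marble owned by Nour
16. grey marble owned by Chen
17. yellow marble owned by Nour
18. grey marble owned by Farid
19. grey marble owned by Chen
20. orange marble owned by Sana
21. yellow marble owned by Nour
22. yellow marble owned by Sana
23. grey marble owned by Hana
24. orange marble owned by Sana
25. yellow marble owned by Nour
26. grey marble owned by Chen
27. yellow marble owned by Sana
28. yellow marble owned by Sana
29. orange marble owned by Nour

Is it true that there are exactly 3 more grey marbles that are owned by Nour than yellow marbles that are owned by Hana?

False

grey marbles owned by Nour: 2.
yellow marbles owned by Hana: 0.
The claim requires 2 − 0 (= 2) to equal 3, which does not hold.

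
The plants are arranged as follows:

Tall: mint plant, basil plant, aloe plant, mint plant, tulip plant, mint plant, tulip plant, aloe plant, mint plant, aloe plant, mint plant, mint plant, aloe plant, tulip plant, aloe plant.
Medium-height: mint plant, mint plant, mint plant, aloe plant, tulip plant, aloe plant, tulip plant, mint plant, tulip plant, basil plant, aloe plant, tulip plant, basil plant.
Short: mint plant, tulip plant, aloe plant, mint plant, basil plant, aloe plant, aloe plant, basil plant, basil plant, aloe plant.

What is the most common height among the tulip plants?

medium-height

Counts by height (restricted to tulip plants): medium-height 4, tall 3, short 1.
The maximum is 4, held uniquely by medium-height.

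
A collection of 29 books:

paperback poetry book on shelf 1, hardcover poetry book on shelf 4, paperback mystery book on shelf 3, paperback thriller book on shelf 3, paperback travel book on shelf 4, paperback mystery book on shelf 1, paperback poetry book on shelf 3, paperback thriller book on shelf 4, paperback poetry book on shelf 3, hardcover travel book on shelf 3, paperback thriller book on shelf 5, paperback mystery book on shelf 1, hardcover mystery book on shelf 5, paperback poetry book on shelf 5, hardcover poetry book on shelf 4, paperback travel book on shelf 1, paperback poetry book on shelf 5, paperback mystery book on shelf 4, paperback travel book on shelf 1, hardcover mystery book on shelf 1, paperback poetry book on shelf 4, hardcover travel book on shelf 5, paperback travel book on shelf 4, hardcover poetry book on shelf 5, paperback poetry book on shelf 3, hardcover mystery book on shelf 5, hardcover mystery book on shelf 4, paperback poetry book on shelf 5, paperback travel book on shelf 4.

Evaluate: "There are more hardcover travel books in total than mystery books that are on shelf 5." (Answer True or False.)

hardcover travel books: 2.
mystery books on shelf 5: 2.
The claim requires 2 > 2, which does not hold.

False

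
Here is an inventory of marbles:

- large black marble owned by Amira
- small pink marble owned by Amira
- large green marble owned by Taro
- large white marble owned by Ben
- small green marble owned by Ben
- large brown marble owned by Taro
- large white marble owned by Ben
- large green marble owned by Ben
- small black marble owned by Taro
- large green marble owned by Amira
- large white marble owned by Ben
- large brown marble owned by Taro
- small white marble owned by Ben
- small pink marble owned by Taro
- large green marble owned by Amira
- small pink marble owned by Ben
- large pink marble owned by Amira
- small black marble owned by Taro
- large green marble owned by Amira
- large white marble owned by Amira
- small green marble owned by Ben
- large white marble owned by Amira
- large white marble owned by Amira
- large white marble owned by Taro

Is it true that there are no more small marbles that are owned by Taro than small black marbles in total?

|small marbles owned by Taro| = 3.
|small black marbles| = 2.
The claim requires 3 ≤ 2, which does not hold.

False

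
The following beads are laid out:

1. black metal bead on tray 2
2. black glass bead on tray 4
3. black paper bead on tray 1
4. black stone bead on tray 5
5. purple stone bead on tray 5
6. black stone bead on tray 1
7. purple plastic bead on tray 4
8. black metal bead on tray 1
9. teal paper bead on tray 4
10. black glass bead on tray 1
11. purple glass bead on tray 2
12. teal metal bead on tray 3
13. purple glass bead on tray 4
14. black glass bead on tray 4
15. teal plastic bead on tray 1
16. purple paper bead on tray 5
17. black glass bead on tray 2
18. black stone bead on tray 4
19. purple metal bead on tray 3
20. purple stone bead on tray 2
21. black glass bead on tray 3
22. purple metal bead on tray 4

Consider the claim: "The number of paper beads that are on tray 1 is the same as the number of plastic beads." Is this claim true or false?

False

paper beads on tray 1: 1.
plastic beads: 2.
The claim requires 1 = 2, which does not hold.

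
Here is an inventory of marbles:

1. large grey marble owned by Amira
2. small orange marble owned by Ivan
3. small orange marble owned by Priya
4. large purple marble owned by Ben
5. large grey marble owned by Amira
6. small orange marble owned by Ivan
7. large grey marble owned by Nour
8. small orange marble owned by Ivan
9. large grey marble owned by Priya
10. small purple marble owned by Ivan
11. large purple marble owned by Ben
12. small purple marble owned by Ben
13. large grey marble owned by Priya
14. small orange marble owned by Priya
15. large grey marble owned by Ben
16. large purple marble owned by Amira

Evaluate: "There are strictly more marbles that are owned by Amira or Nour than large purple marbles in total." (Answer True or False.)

True

marbles owned by Amira or Nour: 4.
large purple marbles: 3.
The claim requires 4 > 3, which holds.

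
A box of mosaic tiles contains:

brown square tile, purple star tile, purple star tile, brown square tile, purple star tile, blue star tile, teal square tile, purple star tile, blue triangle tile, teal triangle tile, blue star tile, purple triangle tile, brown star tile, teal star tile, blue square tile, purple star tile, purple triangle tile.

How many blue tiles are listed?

4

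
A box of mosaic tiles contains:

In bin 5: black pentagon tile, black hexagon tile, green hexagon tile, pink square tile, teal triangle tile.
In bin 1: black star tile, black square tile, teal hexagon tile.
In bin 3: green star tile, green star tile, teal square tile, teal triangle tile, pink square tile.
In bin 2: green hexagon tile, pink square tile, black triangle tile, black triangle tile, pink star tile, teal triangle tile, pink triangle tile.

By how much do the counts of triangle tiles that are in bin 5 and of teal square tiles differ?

0

triangle tiles in bin 5: 1. teal square tiles: 1.
|1 − 1| = 1 − 1 = 0.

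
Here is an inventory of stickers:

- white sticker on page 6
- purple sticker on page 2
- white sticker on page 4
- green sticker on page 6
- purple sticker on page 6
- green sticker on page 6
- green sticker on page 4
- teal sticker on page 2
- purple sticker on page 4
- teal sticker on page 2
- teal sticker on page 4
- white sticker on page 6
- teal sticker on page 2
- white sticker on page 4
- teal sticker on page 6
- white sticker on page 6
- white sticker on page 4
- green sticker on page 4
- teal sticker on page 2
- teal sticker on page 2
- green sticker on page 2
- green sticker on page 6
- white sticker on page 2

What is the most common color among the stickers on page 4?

Counts by color (restricted to stickers on page 4): white 3, green 2, teal 1, purple 1.
The maximum is 3, held uniquely by white.

white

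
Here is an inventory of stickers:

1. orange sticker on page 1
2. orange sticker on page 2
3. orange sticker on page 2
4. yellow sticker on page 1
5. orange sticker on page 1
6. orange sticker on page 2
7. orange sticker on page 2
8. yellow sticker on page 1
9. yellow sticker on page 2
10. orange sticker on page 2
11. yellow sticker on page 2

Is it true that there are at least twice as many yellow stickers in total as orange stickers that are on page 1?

True

yellow stickers: 4.
orange stickers on page 1: 2.
The claim requires 4 ≥ 2 × 2 = 4, which holds.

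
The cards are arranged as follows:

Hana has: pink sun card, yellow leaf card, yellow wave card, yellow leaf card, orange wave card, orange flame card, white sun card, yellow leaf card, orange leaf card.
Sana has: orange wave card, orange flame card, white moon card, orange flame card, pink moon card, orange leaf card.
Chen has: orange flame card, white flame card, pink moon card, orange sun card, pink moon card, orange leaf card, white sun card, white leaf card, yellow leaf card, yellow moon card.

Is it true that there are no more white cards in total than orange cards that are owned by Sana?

There are 5 white cards.
Count of orange cards owned by Sana: 4.
The claim requires 5 ≤ 4, which does not hold.

False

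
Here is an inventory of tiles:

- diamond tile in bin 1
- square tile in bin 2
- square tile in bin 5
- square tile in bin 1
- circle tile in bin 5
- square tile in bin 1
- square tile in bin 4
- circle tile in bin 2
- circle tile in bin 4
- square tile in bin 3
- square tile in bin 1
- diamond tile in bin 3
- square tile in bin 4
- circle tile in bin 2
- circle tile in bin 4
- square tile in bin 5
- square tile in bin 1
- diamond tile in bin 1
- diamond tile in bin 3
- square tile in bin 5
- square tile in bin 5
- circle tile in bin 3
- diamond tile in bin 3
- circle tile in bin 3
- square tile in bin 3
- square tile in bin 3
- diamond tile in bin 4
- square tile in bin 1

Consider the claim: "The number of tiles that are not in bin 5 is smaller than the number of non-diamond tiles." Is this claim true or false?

False

There are 23 tiles that are not in bin 5.
There are 22 non-diamond tiles.
The claim requires 23 < 22, which does not hold.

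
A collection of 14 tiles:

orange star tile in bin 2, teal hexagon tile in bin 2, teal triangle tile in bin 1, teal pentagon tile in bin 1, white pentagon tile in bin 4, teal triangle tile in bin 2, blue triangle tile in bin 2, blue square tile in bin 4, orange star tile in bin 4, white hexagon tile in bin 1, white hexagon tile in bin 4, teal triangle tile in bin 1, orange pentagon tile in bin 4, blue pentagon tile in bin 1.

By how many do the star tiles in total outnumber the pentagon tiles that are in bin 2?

star tiles: 2.
pentagon tiles in bin 2: 0.
2 − 0 = 2.

2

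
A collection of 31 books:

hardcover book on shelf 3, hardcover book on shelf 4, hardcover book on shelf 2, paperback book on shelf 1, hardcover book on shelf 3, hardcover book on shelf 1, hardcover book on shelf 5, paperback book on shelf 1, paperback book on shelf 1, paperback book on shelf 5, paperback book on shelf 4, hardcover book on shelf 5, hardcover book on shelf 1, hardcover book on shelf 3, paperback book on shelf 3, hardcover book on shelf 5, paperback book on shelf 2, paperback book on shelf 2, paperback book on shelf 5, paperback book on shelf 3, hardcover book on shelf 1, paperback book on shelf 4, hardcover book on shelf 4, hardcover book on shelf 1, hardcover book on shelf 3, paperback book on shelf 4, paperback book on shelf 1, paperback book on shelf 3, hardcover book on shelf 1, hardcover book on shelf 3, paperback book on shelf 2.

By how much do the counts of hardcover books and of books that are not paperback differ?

hardcover books: 16. books that are not paperback: 16.
|16 − 16| = 16 − 16 = 0.

0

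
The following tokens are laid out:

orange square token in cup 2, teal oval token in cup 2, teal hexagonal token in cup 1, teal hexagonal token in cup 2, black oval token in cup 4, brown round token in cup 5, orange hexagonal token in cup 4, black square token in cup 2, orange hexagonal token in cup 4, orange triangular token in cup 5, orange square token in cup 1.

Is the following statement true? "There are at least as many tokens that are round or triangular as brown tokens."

|tokens that are round or triangular| = 2.
|brown tokens| = 1.
The claim requires 2 ≥ 1, which holds.

True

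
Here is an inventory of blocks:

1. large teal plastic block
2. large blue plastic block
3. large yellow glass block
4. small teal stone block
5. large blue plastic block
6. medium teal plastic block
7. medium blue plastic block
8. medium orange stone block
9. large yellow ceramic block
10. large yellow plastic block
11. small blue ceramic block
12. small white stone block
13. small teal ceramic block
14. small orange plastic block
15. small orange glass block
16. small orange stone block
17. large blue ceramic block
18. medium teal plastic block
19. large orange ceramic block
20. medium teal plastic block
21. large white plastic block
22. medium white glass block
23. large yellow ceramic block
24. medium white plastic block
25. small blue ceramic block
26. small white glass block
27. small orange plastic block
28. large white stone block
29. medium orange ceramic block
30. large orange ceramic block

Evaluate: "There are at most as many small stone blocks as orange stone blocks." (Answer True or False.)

False

There are 3 small stone blocks.
There are 2 orange stone blocks.
The claim requires 3 ≤ 2, which does not hold.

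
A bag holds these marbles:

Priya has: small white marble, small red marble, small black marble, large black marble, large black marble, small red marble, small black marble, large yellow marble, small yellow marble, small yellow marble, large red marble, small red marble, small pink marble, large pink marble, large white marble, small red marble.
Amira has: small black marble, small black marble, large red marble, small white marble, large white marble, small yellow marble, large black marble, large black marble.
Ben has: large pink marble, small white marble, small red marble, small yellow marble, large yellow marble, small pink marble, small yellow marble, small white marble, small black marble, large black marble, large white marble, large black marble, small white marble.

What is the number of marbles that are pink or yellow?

pink: 4; yellow: 7; together 4 + 7 = 11.

11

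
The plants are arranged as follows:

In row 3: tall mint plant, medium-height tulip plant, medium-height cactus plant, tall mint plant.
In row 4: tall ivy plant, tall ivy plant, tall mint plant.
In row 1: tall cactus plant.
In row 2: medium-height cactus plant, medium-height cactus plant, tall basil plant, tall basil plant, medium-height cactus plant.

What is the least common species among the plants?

tulip

Counts by species: cactus 5, mint 3, ivy 2, basil 2, tulip 1.
The minimum is 1, held uniquely by tulip.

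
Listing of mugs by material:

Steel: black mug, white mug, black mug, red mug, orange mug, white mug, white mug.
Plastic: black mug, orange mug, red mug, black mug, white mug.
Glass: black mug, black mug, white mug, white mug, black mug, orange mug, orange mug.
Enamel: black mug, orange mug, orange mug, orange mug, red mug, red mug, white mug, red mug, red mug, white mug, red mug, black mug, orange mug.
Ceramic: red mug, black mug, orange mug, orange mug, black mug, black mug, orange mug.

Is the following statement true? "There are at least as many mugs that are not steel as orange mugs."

|mugs that are not steel| = 32.
|orange mugs| = 11.
The claim requires 32 ≥ 11, which holds.

True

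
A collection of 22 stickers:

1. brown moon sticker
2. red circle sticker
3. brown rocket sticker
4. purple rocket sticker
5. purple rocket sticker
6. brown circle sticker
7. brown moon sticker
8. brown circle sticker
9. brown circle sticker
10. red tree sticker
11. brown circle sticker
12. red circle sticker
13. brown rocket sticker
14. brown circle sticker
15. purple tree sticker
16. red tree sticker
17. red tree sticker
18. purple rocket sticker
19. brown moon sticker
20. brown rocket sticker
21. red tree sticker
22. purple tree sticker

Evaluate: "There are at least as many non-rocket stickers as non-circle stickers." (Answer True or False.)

True

There are 16 non-rocket stickers.
There are 15 non-circle stickers.
The claim requires 16 ≥ 15, which holds.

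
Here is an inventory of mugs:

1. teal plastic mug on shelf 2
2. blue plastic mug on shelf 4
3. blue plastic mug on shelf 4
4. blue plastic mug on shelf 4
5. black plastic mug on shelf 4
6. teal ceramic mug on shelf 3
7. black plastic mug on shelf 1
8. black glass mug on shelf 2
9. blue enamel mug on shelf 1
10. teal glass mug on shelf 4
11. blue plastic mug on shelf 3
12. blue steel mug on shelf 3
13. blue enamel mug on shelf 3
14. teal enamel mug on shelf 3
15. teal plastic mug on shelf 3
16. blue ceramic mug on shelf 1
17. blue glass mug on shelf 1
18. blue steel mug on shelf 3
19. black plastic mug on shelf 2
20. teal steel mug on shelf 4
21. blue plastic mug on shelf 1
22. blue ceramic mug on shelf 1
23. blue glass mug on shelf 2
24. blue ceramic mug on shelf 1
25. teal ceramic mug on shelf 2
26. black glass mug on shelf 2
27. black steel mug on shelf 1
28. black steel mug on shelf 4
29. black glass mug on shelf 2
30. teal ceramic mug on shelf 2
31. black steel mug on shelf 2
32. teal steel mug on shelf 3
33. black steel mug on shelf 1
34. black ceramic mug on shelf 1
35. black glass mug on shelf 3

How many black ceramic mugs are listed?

1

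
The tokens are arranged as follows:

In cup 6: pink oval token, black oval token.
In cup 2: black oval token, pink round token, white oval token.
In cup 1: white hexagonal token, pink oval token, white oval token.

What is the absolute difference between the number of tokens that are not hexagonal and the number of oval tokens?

1

tokens that are not hexagonal: 7. oval tokens: 6.
|7 − 6| = 7 − 6 = 1.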